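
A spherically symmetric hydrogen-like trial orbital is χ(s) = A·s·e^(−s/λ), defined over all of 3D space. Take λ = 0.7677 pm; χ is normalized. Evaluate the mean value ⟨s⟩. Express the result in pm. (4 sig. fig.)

⟨s⟩ = ∫ s |χ|² 4πs² ds over the full domain.
Since the A² factors cancel between numerator and denominator, ⟨s⟩ = 5·λ/2.
With λ = 0.7677, ⟨s⟩ = 1.9193.

⟨s⟩ ≈ 1.919 pm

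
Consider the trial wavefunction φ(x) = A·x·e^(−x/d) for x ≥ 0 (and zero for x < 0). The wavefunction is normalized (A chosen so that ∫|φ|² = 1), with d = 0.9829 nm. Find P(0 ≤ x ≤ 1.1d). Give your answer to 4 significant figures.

|φ|² is the probability density, so P = ∫_{0}^{1.1d} |φ|² dx.
With A² fixed by ∫|φ|² = 1, i.e. A² = (d^3/4)^(−1), substitute and integrate.
Let u = x/d; then A² and the length scale cancel, so P = ∫_{0}^{1.1} u^2·e^(-2·u) du ÷ ∫_{0}^{∞} u^2·e^(-2·u) du.
With ∫ u^2·e^(-2·u) du = -(2·u^2 + 2·u + 1)·e^(-2·u)/4 + C, the region integral is 1/4 - 281·e^(-11/5)/200 and the full one is 1/4.
This works out to P = 0.37729.

P ≈ 0.3773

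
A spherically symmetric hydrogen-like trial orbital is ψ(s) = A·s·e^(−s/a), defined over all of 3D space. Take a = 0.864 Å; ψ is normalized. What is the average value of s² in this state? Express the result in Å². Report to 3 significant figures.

The expectation value is the |ψ|²-weighted average of s^2: ∫ s^2|ψ|² 4πs² ds.
The ratio of the moment integral to the normalization integral gives ⟨s²⟩ = 15·a^2/2.
With a = 0.864, ⟨s^2⟩ = 5.599.

⟨s^2⟩ ≈ 5.60 Å^2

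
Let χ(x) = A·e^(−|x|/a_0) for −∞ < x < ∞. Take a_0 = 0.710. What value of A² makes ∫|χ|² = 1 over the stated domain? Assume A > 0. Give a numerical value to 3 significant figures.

The normalization condition is ∫|χ|² dx = 1 from −∞ to ∞.
With χ = A·e^(−|x|/a_0), the integral evaluates to A²·[a_0].
Substituting a_0 = 0.710 gives A² = 1.408, so A = 1.187.

A^2 ≈ 1.41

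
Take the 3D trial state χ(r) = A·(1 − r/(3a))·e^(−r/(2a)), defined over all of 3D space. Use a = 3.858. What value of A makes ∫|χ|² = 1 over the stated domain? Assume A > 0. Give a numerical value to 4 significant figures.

A ≈ 0.04559

We need A² ∫|f|² 4πr² dr = 1, taking the integral from 0 to ∞.
Carrying out the integral gives A² · 8·π·a^3/3.
So A² = (8·π·a^3/3)^(−1).
With a = 3.858: A² = 0.0020787 and A = 0.045593.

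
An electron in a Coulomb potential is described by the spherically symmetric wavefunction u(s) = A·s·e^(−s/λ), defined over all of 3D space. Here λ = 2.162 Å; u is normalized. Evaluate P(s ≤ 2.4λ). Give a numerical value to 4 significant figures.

P ≈ 0.5237

Integrate the radial probability density 4πs²|u|² over s ≤ 2.4λ.
A² is fixed by ∫₀^∞ 4πs²|u|² ds = 1, i.e. A² = (3·π·λ^5)^(−1).
Let t = s/λ; then A², 4π and the length scale all cancel, so P = ∫_{0}^{2.4} t^4·e^(-2·t) dt ÷ ∫_{0}^{∞} t^4·e^(-2·t) dt.
An antiderivative of t^4·e^(-2·t) is -(t^4/2 + t^3 + 3·t^2/2 + 3·t/2 + 3/4)·e^(-2·t); evaluating from 0 to 2.4 gives ≈ 0.392806, while the full integral is 3/4.
This evaluates to P = 0.52374.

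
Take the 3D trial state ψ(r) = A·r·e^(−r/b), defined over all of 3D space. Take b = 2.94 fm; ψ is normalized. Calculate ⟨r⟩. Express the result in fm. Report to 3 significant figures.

⟨r⟩ = ∫ r |ψ|² 4πr² dr over the full domain.
The ratio of the moment integral to the normalization integral gives ⟨r⟩ = 5·b/2.
Putting b = 2.94 gives 7.350.

⟨r⟩ ≈ 7.35 fm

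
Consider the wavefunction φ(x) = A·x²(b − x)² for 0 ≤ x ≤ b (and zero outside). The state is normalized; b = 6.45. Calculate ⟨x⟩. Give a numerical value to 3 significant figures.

⟨x⟩ ≈ 3.23

⟨x⟩ = ∫ x |φ|² dx over the full domain.
Expanding the polynomial and integrating term by term, the ratio of the moment integral to the normalization integral gives ⟨x⟩ = b/2.
Putting b = 6.45 gives 3.225.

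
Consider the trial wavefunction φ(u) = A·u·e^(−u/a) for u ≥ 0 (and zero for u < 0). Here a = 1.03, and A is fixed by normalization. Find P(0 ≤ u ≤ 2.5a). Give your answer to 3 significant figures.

P = ∫_{0}^{2.5a} |φ(u)|² du.
Since A² = 1/(a^3/4), this is the region integral divided by the full normalization integral.
Let t = u/a; then A² and the length scale cancel, so P = ∫_{0}^{2.5} t^2·e^(-2·t) dt ÷ ∫_{0}^{∞} t^2·e^(-2·t) dt.
With ∫ t^2·e^(-2·t) dt = -(2·t^2 + 2·t + 1)·e^(-2·t)/4 + C, the region integral is 1/4 - 37·e^(-5)/8 and the full one is 1/4.
This works out to P = 0.8753.

P ≈ 0.875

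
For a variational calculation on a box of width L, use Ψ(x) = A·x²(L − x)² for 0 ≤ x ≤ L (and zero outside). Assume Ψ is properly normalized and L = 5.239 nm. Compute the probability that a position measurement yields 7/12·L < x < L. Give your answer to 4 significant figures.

P ≈ 0.3023

P = ∫_{7/12·L}^{L} |Ψ(x)|² dx.
With A² fixed by ∫|Ψ|² = 1, i.e. A² = (L^9/630)^(−1), substitute and integrate.
In terms of u = x/L (A² and the length scale cancel between numerator and denominator), P = [∫_{7/12}^{1} u^4·(1 - u)^4 du] / [∫_{0}^{1} u^4·(1 - u)^4 du].
With ∫ u^4·(1 - u)^4 du = u^5·(70·u^4 - 315·u^3 + 540·u^2 - 420·u + 126)/630 + C, the region integral is ≈ 0.000479889 and the full one is 1/630.
Evaluating gives P = 0.30233.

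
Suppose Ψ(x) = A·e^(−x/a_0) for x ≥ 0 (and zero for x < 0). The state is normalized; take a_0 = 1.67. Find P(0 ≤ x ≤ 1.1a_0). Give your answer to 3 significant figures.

P ≈ 0.889

P = ∫_{0}^{1.1a_0} |Ψ(x)|² dx.
The normalization integral ∫|Ψ|²dx over the whole domain equals a_0/2·A², and A² cancels in the ratio.
Substituting u = x/a_0, A² and the length scale cancel in the ratio: P = ∫_{0}^{1.1} e^(-2·u) du / ∫_{0}^{∞} e^(-2·u) du.
With ∫ e^(-2·u) du = -e^(-2·u)/2 + C, the region integral is 1/2 - e^(-11/5)/2 and the full one is 1/2.
The result is P = 0.8892.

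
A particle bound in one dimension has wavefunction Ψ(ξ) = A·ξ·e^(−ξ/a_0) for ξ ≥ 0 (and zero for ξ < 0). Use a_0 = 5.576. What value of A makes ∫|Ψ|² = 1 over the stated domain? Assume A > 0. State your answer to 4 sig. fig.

The normalization condition is ∫|Ψ|² dξ = 1 from 0 to ∞.
Recall ∫₀^∞ ξ^m e^(−ξ/β) dξ = m!·β^(m+1), the integral (without the A² prefactor) comes out to a_0^3/4.
So A² = (a_0^3/4)^(−1).
With a_0 = 5.576: A² = 0.023072 and A = 0.15190.

A ≈ 0.1519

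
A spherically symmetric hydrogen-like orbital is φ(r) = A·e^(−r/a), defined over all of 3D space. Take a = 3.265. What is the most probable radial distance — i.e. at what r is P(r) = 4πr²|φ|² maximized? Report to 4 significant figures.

The maximum of P(r) = 4πr²|φ|² occurs where its derivative vanishes.
This gives r = a.
With a = 3.265, the most probable radial distance is 3.2650.

r ≈ 3.265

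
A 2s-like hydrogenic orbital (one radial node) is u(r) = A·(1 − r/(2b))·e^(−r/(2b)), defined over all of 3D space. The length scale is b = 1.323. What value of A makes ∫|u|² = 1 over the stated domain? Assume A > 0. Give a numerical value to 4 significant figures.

The normalization condition is ∫|u|² 4πr² dr = 1 from 0 to ∞.
With ∫₀^∞ r^4 e^(−αr) dr = 4!/α^5, carrying out the integral gives A² · 8·π·b^3.
Plugging in b = 1.323 yields A = 0.13108.

A ≈ 0.1311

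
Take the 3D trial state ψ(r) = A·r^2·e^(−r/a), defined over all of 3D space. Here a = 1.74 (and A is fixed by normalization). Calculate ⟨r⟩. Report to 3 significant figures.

⟨r⟩ = ∫ r |ψ|² 4πr² dr over the full domain.
Since the A² factors cancel between numerator and denominator, ⟨r⟩ = 7·a/2.
With a = 1.74, ⟨r⟩ = 6.090.

⟨r⟩ ≈ 6.09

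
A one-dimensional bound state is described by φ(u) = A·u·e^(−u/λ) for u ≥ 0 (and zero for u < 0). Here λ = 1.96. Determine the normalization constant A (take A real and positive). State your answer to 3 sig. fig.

The normalization condition is ∫|φ|² du = 1 from 0 to ∞.
Recall ∫₀^∞ u^m e^(−u/β) du = m!·β^(m+1), ∫|φ|² du = A²·(λ^3/4).
Setting this equal to 1 gives A² = 1/(λ^3/4).
With λ = 1.96: A² = 0.5312 and A = 0.7289.

A ≈ 0.729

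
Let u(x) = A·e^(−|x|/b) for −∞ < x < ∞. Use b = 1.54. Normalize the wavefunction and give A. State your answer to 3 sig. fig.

A ≈ 0.806

The normalization condition is ∫|u|² dx = 1 from −∞ to ∞.
With ∫₀^∞ x^0 e^(−αx) dx = 0!/α^1, ∫|u|² dx = A²·(b).
Substituting b = 1.54 gives A² = 0.6494, so A = 0.8058.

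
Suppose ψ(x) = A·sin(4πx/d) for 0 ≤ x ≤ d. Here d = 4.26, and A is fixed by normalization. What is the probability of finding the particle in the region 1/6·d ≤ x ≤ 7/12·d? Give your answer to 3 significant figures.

P ≈ 0.348

P = ∫_{1/6·d}^{7/12·d} |ψ(x)|² dx.
With A² fixed by ∫|ψ|² = 1, i.e. A² = (d/2)^(−1), substitute and integrate.
Let u = x/d; then A² and the length scale cancel, so P = ∫_{1/6}^{7/12} sin(4·π·u)^2 du ÷ ∫_{0}^{1} sin(4·π·u)^2 du.
An antiderivative of sin(4·π·u)^2 is u/2 - sin(4·π·u)·cos(4·π·u)/(8·π); evaluating from 1/6 to 7/12 gives -√(3)/(16·π) + 5/24, while the full integral is 1/2.
This works out to P = -√(3)/(8·π) + 5/12.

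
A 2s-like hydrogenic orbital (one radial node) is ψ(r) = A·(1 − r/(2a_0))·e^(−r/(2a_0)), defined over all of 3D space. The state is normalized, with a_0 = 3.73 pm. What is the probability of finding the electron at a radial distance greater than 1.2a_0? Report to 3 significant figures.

P = ∫ |ψ|² 4πr² dr over r > 1.2a_0.
The full normalization integral is A²·[8·π·a_0^3] = 1, fixing A².
In terms of u = r/a_0 (A², 4π and the length scale all cancel between numerator and denominator), P = [∫_{1.2}^{∞} u^2·(1 - u/2)^2·e^(-u) du] / [∫_{0}^{∞} u^2·(1 - u/2)^2·e^(-u) du].
With ∫ u^2·(1 - u/2)^2·e^(-u) du = -(u^4/4 + u^2 + 2·u + 2)·e^(-u) + C, the region integral is 3974·e^(-6/5)/625 and the full one is 2.
The region integral divided by the full integral gives P = 0.9576.

P ≈ 0.958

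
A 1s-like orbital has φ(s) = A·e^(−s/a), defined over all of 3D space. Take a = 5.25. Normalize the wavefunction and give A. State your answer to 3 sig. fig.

We need A² ∫|f|² 4πs² ds = 1, taking the integral from 0 to ∞.
In 3D with spherical symmetry the volume element is 4πs² ds.
With φ = A·e^(−s/a), the integral evaluates to A²·[π·a^3].
So A² = (π·a^3)^(−1).
Plugging in a = 5.25 yields A = 0.04690.

A ≈ 0.0469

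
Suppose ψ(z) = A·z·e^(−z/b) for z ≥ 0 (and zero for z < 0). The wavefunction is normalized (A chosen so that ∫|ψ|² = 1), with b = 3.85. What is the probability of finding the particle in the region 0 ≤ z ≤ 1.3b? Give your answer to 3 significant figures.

P = ∫_{0}^{1.3b} |ψ(z)|² dz.
Since A² = 1/(b^3/4), this is the region integral divided by the full normalization integral.
Substituting u = z/b, A² and the length scale cancel in the ratio: P = ∫_{0}^{1.3} u^2·e^(-2·u) du / ∫_{0}^{∞} u^2·e^(-2·u) du.
Using ∫ u^2·e^(-2·u) du = -(2·u^2 + 2·u + 1)·e^(-2·u)/4, the numerator is 1/4 - 349·e^(-13/5)/200 and the denominator is 1/4.
Taking the ratio, P = 0.4816.

P ≈ 0.482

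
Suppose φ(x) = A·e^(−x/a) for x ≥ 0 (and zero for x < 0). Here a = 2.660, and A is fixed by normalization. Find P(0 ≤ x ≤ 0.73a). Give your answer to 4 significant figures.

The probability is P = ∫ |φ|² dx over [0, 0.73a].
Since A² = 1/(a/2), this is the region integral divided by the full normalization integral.
Let u = x/a; then A² and the length scale cancel, so P = ∫_{0}^{0.73} e^(-2·u) du ÷ ∫_{0}^{∞} e^(-2·u) du.
An antiderivative of e^(-2·u) is -e^(-2·u)/2; evaluating from 0 to 0.73 gives 1/2 - e^(-73/50)/2, while the full integral is 1/2.
This works out to P = 0.76776.

P ≈ 0.7678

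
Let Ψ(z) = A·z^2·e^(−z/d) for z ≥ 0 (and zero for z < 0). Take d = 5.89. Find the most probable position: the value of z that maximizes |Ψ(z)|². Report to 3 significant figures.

Set d/dz [|Ψ(z)|²] = 0 and solve for z > 0.
Solving yields z = 2·d.
With d = 5.89, the most probable position is 11.78.

z ≈ 11.8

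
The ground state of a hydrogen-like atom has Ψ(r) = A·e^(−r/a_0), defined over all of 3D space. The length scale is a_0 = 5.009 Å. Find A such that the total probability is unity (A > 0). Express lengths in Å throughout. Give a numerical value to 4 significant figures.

We need A² ∫|f|² 4πr² dr = 1, taking the integral from 0 to ∞.
In 3D with spherical symmetry the volume element is 4πr² dr.
Using ∫₀^∞ rⁿ e^(−αr) dr = n!/αⁿ⁺¹, with Ψ = A·e^(−r/a_0), the integral evaluates to A²·[π·a_0^3].
With a_0 = 5.009: A² = 0.0025328 and A = 0.050327.

A ≈ 0.05033 Å^(-3/2)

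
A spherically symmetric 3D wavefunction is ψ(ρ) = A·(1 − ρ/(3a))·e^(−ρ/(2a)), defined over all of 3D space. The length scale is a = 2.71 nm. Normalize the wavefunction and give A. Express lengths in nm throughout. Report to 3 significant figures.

A ≈ 0.0774 nm^(-3/2)

Require ∫ |ψ|² 4πρ² dρ = 1 over the whole domain.
The angular integral contributes 4π, leaving ∫₀^∞ ρ²|ψ|² dρ.
Carrying out the integral gives A² · 8·π·a^3/3.
So A² = (8·π·a^3/3)^(−1).
With a = 2.71: A² = 0.005998 and A = 0.07744.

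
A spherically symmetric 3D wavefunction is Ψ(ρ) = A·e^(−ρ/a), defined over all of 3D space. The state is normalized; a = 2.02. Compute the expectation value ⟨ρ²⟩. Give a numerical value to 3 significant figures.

⟨ρ^2⟩ ≈ 12.2

By definition ⟨ρ²⟩ = ∫ ρ^2 |Ψ(ρ)|² 4πρ² dρ.
The ratio of the moment integral to the normalization integral gives ⟨ρ²⟩ = 3·a^2.
Putting a = 2.02 gives 12.24.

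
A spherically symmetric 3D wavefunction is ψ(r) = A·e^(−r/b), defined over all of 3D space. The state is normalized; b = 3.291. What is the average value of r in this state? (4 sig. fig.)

The expectation value is the |ψ|²-weighted average of r: ∫ r|ψ|² 4πr² dr.
The ratio of the moment integral to the normalization integral gives ⟨r⟩ = 3·b/2.
With b = 3.291, ⟨r⟩ = 4.9365.

⟨r⟩ ≈ 4.937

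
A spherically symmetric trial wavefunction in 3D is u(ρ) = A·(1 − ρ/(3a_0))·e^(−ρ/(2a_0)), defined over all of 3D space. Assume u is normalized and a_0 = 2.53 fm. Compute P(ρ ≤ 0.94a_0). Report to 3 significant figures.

P ≈ 0.127

P = ∫ |u|² 4πρ² dρ over ρ ≤ 0.94a_0.
The full normalization integral is A²·[8·π·a_0^3/3] = 1, fixing A².
Let t = ρ/a_0; then A², 4π and the length scale all cancel, so P = ∫_{0}^{0.94} t^2·(1 - t/3)^2·e^(-t) dt ÷ ∫_{0}^{∞} t^2·(1 - t/3)^2·e^(-t) dt.
Using ∫ t^2·(1 - t/3)^2·e^(-t) dt = (-t^4 + 2·t^3 - 3·t^2 - 6·t - 6)·e^(-t)/9, the numerator is ≈ 0.084615 and the denominator is 2/3.
The region integral divided by the full integral gives P = 0.1269.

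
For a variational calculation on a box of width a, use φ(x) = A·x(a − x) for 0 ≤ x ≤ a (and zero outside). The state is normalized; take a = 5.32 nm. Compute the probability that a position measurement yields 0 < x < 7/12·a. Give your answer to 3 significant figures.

P ≈ 0.653

The probability is P = ∫ |φ|² dx over [0, 7/12·a].
The normalization integral ∫|φ|²dx over the whole domain equals a^5/30·A², and A² cancels in the ratio.
In terms of u = x/a (A² and the length scale cancel between numerator and denominator), P = [∫_{0}^{7/12} u^2·(1 - u)^2 du] / [∫_{0}^{1} u^2·(1 - u)^2 du].
An antiderivative of u^2·(1 - u)^2 is u^3·(6·u^2 - 15·u + 10)/30; evaluating from 0 to 7/12 gives ≈ 0.021779, while the full integral is 1/30.
The result is P = 0.6534.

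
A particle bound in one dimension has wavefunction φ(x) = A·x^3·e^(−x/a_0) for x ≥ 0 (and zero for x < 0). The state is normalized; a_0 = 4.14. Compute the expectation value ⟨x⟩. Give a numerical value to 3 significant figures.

The expectation value is the |φ|²-weighted average of x: ∫ x|φ|² dx.
Evaluating both integrals, ⟨x⟩ = 7·a_0/2.
With a_0 = 4.14, ⟨x⟩ = 14.49.

⟨x⟩ ≈ 14.5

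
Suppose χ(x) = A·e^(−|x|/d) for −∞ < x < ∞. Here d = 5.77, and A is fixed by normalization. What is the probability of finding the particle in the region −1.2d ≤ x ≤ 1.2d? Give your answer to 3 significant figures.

The probability is P = ∫ |χ|² dx over [−1.2d, 1.2d].
The normalization integral ∫|χ|²dx over the whole domain equals d·A², and A² cancels in the ratio.
Both integrals are even about x = 0, so only the x ≥ 0 halves are needed (the factors of 2 cancel). In terms of u = x/d (A² and the length scale cancel between numerator and denominator), P = [∫_{0}^{1.2} e^(-2·u) du] / [∫_{0}^{∞} e^(-2·u) du].
Using ∫ e^(-2·u) du = -e^(-2·u)/2, the numerator is 1/2 - e^(-12/5)/2 and the denominator is 1/2.
Evaluating gives P = 0.9093.

P ≈ 0.909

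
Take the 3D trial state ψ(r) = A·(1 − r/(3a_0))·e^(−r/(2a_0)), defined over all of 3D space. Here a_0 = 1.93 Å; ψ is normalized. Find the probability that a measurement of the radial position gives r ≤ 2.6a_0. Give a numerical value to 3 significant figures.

P ≈ 0.351

P = ∫ |ψ|² 4πr² dr over r ≤ 2.6a_0.
A² is fixed by ∫₀^∞ 4πr²|ψ|² dr = 1, i.e. A² = (8·π·a_0^3/3)^(−1).
Substituting u = r/a_0, A², 4π and the length scale all cancel in the ratio: P = ∫_{0}^{2.6} u^2·(1 - u/3)^2·e^(-u) du / ∫_{0}^{∞} u^2·(1 - u/3)^2·e^(-u) du.
An antiderivative of u^2·(1 - u/3)^2·e^(-u) is (-u^4 + 2·u^3 - 3·u^2 - 6·u - 6)·e^(-u)/9; evaluating from 0 to 2.6 gives ≈ 0.23402, while the full integral is 2/3.
Taking the ratio yields P = 0.3510.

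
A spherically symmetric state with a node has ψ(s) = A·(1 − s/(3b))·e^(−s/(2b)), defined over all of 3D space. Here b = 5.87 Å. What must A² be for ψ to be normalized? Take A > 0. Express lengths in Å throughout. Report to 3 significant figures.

We need A² ∫|f|² 4πs² ds = 1, taking the integral from 0 to ∞.
The angular integral contributes 4π, leaving ∫₀^∞ s²|ψ|² ds.
Using ∫₀^∞ sⁿ e^(−αs) ds = n!/αⁿ⁺¹, the integral (without the A² prefactor) comes out to 8·π·b^3/3.
Plugging in b = 5.87 yields A = 0.02429.

A^2 ≈ 0.000590 Å^(-3)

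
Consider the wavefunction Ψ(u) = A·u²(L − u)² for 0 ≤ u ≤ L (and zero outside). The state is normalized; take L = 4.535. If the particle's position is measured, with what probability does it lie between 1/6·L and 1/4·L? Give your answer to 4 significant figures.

P = ∫_{1/6·L}^{1/4·L} |Ψ(u)|² du.
Since A² = 1/(L^9/630), this is the region integral divided by the full normalization integral.
In terms of t = u/L (A² and the length scale cancel between numerator and denominator), P = [∫_{1/6}^{1/4} t^4·(1 - t)^4 dt] / [∫_{0}^{1} t^4·(1 - t)^4 dt].
An antiderivative of t^4·(1 - t)^4 is t^5·(70·t^4 - 315·t^3 + 540·t^2 - 420·t + 126)/630; evaluating from 1/6 to 1/4 gives ≈ 0.0000634559, while the full integral is 1/630.
This works out to P = 0.039977.

P ≈ 0.03998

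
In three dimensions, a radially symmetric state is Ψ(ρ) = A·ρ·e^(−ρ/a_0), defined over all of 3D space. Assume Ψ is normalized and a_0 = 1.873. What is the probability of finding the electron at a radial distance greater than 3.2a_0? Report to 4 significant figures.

P ≈ 0.2351

Integrate the radial probability density 4πρ²|Ψ|² over ρ > 3.2a_0.
A² is fixed by ∫₀^∞ 4πρ²|Ψ|² dρ = 1, i.e. A² = (3·π·a_0^5)^(−1).
Let u = ρ/a_0; then A², 4π and the length scale all cancel, so P = ∫_{3.2}^{∞} u^4·e^(-2·u) du ÷ ∫_{0}^{∞} u^4·e^(-2·u) du.
With ∫ u^4·e^(-2·u) du = -(u^4/2 + u^3 + 3·u^2/2 + 3·u/2 + 3/4)·e^(-2·u) + C, the region integral is ≈ 0.176303 and the full one is 3/4.
This evaluates to P = 0.23507.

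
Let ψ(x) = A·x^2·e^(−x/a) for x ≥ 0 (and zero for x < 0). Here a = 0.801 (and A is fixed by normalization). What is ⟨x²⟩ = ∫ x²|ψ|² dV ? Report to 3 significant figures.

⟨x^2⟩ ≈ 4.81

⟨x²⟩ = ∫ x^2 |ψ|² dx over the full domain.
Since the A² factors cancel between numerator and denominator, ⟨x²⟩ = 15·a^2/2.
Putting a = 0.801 gives 4.812.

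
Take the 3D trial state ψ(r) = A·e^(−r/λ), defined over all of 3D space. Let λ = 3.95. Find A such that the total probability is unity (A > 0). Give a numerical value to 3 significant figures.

A ≈ 0.0719

The normalization condition is ∫|ψ|² 4πr² dr = 1 from 0 to ∞.
(Spherical symmetry: dV = 4πr² dr.)
The integral (without the A² prefactor) comes out to π·λ^3.
Hence A² = 1/[π·λ^3].
With λ = 3.95: A² = 0.005165 and A = 0.07187.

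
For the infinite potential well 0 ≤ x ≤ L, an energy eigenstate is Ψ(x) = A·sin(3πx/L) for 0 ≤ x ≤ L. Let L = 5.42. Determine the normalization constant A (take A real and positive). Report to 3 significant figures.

A ≈ 0.607

Normalization requires ∫|Ψ|² dx = 1, integrated from 0 to L.
With ∫₀^L sin²(nπx/L) dx = L/2, ∫|Ψ|² dx = A²·(L/2).
Hence A² = 1/[L/2].
Plugging in L = 5.42 yields A = 0.6075.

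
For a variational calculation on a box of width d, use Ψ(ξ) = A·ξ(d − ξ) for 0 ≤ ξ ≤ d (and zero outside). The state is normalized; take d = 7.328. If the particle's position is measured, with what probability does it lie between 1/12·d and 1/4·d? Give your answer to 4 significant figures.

P ≈ 0.09843

P = ∫_{1/12·d}^{1/4·d} |Ψ(ξ)|² dξ.
With A² fixed by ∫|Ψ|² = 1, i.e. A² = (d^5/30)^(−1), substitute and integrate.
In terms of u = ξ/d (A² and the length scale cancel between numerator and denominator), P = [∫_{1/12}^{1/4} u^2·(1 - u)^2 du] / [∫_{0}^{1} u^2·(1 - u)^2 du].
With ∫ u^2·(1 - u)^2 du = u^3·(6·u^2 - 15·u + 10)/30 + C, the region integral is ≈ 0.00328093 and the full one is 1/30.
This works out to P = 0.098428.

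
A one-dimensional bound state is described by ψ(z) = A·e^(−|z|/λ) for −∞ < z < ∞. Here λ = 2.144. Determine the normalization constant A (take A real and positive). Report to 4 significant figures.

A ≈ 0.6829

Require ∫ |ψ|² dz = 1 over the whole domain.
With ∫₀^∞ z^0 e^(−αz) dz = 0!/α^1, ∫|ψ|² dz = A²·(λ).
Hence A² = 1/[λ].
Plugging in λ = 2.144 yields A = 0.68295.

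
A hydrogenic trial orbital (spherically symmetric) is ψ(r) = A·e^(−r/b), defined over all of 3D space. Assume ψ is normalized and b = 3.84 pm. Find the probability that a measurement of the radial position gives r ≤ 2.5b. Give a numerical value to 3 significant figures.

P ≈ 0.875

With dV = 4πr²dr, the probability is ∫|ψ|² dV over r ≤ 2.5b.
A² is fixed by ∫₀^∞ 4πr²|ψ|² dr = 1, i.e. A² = (π·b^3)^(−1).
Let u = r/b; then A², 4π and the length scale all cancel, so P = ∫_{0}^{2.5} u^2·e^(-2·u) du ÷ ∫_{0}^{∞} u^2·e^(-2·u) du.
With ∫ u^2·e^(-2·u) du = -(2·u^2 + 2·u + 1)·e^(-2·u)/4 + C, the region integral is 1/4 - 37·e^(-5)/8 and the full one is 1/4.
Taking the ratio yields P = 0.8753.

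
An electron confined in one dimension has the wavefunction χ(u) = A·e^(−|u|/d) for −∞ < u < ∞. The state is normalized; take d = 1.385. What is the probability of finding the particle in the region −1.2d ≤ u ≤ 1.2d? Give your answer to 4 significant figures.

|χ|² is the probability density, so P = ∫_{−1.2d}^{1.2d} |χ|² du.
With A² fixed by ∫|χ|² = 1, i.e. A² = (d)^(−1), substitute and integrate.
By symmetry take twice the u ≥ 0 contribution in numerator and denominator; the 2's cancel. Let t = u/d; then A² and the length scale cancel, so P = ∫_{0}^{1.2} e^(-2·t) dt ÷ ∫_{0}^{∞} e^(-2·t) dt.
Using ∫ e^(-2·t) dt = -e^(-2·t)/2, the numerator is 1/2 - e^(-12/5)/2 and the denominator is 1/2.
This works out to P = 0.90928.

P ≈ 0.9093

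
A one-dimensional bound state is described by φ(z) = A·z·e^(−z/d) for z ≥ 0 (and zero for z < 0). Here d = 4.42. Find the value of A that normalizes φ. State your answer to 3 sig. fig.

The normalization condition is ∫|φ|² dz = 1 from 0 to ∞.
The integral (without the A² prefactor) comes out to d^3/4.
Plugging in d = 4.42 yields A = 0.2152.

A ≈ 0.215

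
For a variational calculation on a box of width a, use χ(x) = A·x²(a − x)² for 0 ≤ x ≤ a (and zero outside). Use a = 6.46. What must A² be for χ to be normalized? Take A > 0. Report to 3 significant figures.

Require ∫ |χ|² dx = 1 over the whole domain.
Expanding the polynomial and integrating term by term, ∫|χ|² dx = A²·(a^9/630).
So A² = (a^9/630)^(−1).
Substituting a = 6.46 gives A² = 0.00003215, so A = 0.005671.

A^2 ≈ 0.0000322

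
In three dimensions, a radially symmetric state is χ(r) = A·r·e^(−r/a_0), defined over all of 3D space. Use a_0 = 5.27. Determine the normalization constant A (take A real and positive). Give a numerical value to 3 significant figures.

Normalization requires ∫|χ|² 4πr² dr = 1, integrated from 0 to ∞.
(Spherical symmetry: dV = 4πr² dr.)
Recall ∫₀^∞ r^m e^(−r/β) dr = m!·β^(m+1), ∫|χ|² 4πr² dr = A²·(3·π·a_0^5).
Plugging in a_0 = 5.27 yields A = 0.005109.

A ≈ 0.00511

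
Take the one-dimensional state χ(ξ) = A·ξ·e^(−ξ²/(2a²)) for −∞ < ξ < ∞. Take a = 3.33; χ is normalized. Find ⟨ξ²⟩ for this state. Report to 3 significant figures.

⟨ξ²⟩ = ∫ ξ^2 |χ|² dξ over the full domain.
Evaluating both integrals, ⟨ξ²⟩ = 3·a^2/2.
Putting a = 3.33 gives 16.63.

⟨ξ^2⟩ ≈ 16.6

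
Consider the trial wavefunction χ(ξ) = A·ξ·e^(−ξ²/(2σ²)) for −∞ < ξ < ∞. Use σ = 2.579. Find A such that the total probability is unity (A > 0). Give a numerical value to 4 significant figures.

A ≈ 0.2565

We need A² ∫|f|² dξ = 1, taking the integral from −∞ to ∞.
Carrying out the integral gives A² · √(π)·σ^3/2.
Setting this equal to 1 gives A² = 1/(√(π)·σ^3/2).
Plugging in σ = 2.579 yields A = 0.25648.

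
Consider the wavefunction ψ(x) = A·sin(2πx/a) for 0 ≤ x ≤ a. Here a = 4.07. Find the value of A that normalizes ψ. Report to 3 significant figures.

Require ∫ |ψ|² dx = 1 over the whole domain.
∫|ψ|² dx = A²·(a/2).
Substituting a = 4.07 gives A² = 0.4914, so A = 0.7010.

A ≈ 0.701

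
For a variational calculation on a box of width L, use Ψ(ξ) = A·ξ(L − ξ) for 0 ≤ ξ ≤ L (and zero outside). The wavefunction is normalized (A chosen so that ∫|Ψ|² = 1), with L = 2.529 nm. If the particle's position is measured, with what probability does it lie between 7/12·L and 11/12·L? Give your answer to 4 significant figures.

P ≈ 0.3415

P = ∫_{7/12·L}^{11/12·L} |Ψ(ξ)|² dξ.
Since A² = 1/(L^5/30), this is the region integral divided by the full normalization integral.
Substituting u = ξ/L, A² and the length scale cancel in the ratio: P = ∫_{7/12}^{11/12} u^2·(1 - u)^2 du / ∫_{0}^{1} u^2·(1 - u)^2 du.
An antiderivative of u^2·(1 - u)^2 is u^3·(6·u^2 - 15·u + 10)/30; evaluating from 7/12 to 11/12 gives ≈ 0.0113844, while the full integral is 1/30.
Evaluating gives P = 0.34153.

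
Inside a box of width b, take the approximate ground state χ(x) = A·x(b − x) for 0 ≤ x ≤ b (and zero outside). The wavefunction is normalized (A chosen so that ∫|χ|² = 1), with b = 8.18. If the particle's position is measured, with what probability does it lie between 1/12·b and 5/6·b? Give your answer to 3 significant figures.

The probability is P = ∫ |χ|² dx over [1/12·b, 5/6·b].
The normalization integral ∫|χ|²dx over the whole domain equals b^5/30·A², and A² cancels in the ratio.
Let u = x/b; then A² and the length scale cancel, so P = ∫_{1/12}^{5/6} u^2·(1 - u)^2 du ÷ ∫_{0}^{1} u^2·(1 - u)^2 du.
Using ∫ u^2·(1 - u)^2 du = u^3·(6·u^2 - 15·u + 10)/30, the numerator is ≈ 0.031981 and the denominator is 1/30.
Taking the ratio, P = 4421/4608.

P ≈ 0.959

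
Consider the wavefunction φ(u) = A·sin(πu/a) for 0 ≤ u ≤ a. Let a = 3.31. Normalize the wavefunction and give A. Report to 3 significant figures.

Normalization requires ∫|φ|² du = 1, integrated from 0 to a.
With ∫₀^a sin²(nπu/a) du = a/2, carrying out the integral gives A² · a/2.
Plugging in a = 3.31 yields A = 0.7773.

A ≈ 0.777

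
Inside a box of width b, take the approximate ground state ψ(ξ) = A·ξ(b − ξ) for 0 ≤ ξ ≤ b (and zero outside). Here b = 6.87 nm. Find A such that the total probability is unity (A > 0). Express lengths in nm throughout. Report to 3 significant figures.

The normalization condition is ∫|ψ|² dξ = 1 from 0 to b.
Expanding the polynomial and integrating term by term, ∫|ψ|² dξ = A²·(b^5/30).
Setting this equal to 1 gives A² = 1/(b^5/30).
Plugging in b = 6.87 yields A = 0.04428.

A ≈ 0.0443 nm^(-5/2)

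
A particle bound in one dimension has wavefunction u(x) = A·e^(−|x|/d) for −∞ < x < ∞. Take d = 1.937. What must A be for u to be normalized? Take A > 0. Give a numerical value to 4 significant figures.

A ≈ 0.7185

Normalization requires ∫|u|² dx = 1, integrated from −∞ to ∞.
Recall ∫₀^∞ x^m e^(−x/β) dx = m!·β^(m+1), carrying out the integral gives A² · d.
Setting this equal to 1 gives A² = 1/(d).
Plugging in d = 1.937 yields A = 0.71851.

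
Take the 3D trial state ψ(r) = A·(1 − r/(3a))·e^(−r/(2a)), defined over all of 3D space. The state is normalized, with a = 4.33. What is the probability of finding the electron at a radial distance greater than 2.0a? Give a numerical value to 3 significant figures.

P ≈ 0.677

P = ∫ |ψ|² 4πr² dr over r > 2.0a.
A² is fixed by ∫₀^∞ 4πr²|ψ|² dr = 1, i.e. A² = (8·π·a^3/3)^(−1).
Let u = r/a; then A², 4π and the length scale all cancel, so P = ∫_{2.0}^{∞} u^2·(1 - u/3)^2·e^(-u) du ÷ ∫_{0}^{∞} u^2·(1 - u/3)^2·e^(-u) du.
An antiderivative of u^2·(1 - u/3)^2·e^(-u) is (-u^4 + 2·u^3 - 3·u^2 - 6·u - 6)·e^(-u)/9; evaluating from 2.0 to ∞ gives 10·e^(-2)/3, while the full integral is 2/3.
Taking the ratio yields P = 0.6767.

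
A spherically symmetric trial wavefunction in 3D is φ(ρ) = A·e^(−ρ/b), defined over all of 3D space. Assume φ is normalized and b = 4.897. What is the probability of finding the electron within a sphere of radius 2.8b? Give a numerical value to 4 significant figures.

P ≈ 0.9176

With dV = 4πρ²dρ, the probability is ∫|φ|² dV over ρ ≤ 2.8b.
The full normalization integral is A²·[π·b^3] = 1, fixing A².
Substituting u = ρ/b, A², 4π and the length scale all cancel in the ratio: P = ∫_{0}^{2.8} u^2·e^(-2·u) du / ∫_{0}^{∞} u^2·e^(-2·u) du.
Using ∫ u^2·e^(-2·u) du = -(2·u^2 + 2·u + 1)·e^(-2·u)/4, the numerator is 1/4 - 557·e^(-28/5)/100 and the denominator is 1/4.
This evaluates to P = 0.91761.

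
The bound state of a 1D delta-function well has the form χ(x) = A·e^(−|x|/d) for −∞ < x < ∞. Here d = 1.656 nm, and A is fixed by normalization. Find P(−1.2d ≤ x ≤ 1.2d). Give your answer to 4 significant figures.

P ≈ 0.9093

|χ|² is the probability density, so P = ∫_{−1.2d}^{1.2d} |χ|² dx.
With A² fixed by ∫|χ|² = 1, i.e. A² = (d)^(−1), substitute and integrate.
Both integrals are even about x = 0, so only the x ≥ 0 halves are needed (the factors of 2 cancel). Substituting u = x/d, A² and the length scale cancel in the ratio: P = ∫_{0}^{1.2} e^(-2·u) du / ∫_{0}^{∞} e^(-2·u) du.
An antiderivative of e^(-2·u) is -e^(-2·u)/2; evaluating from 0 to 1.2 gives 1/2 - e^(-12/5)/2, while the full integral is 1/2.
Evaluating gives P = 0.90928.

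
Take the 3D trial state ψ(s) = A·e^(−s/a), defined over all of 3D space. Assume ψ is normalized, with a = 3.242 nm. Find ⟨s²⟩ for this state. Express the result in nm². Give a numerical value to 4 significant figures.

By definition ⟨s²⟩ = ∫ s^2 |ψ(s)|² 4πs² ds.
Since the A² factors cancel between numerator and denominator, ⟨s²⟩ = 3·a^2.
Putting a = 3.242 gives 31.532.

⟨s^2⟩ ≈ 31.53 nm^2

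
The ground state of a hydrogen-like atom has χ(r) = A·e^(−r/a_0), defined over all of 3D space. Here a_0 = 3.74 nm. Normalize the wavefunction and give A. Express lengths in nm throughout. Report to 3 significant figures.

Require ∫ |χ|² 4πr² dr = 1 over the whole domain.
The angular integral contributes 4π, leaving ∫₀^∞ r²|χ|² dr.
Carrying out the integral gives A² · π·a_0^3.
Hence A² = 1/[π·a_0^3].
Plugging in a_0 = 3.74 yields A = 0.07800.

A ≈ 0.0780 nm^(-3/2)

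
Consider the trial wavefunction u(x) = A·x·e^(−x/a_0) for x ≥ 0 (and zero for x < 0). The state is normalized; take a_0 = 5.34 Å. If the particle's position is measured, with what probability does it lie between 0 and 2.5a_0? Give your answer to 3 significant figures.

P = ∫_{0}^{2.5a_0} |u(x)|² dx.
Since A² = 1/(a_0^3/4), this is the region integral divided by the full normalization integral.
Substituting t = x/a_0, A² and the length scale cancel in the ratio: P = ∫_{0}^{2.5} t^2·e^(-2·t) dt / ∫_{0}^{∞} t^2·e^(-2·t) dt.
Using ∫ t^2·e^(-2·t) dt = -(2·t^2 + 2·t + 1)·e^(-2·t)/4, the numerator is 1/4 - 37·e^(-5)/8 and the denominator is 1/4.
Evaluating gives P = 0.8753.

P ≈ 0.875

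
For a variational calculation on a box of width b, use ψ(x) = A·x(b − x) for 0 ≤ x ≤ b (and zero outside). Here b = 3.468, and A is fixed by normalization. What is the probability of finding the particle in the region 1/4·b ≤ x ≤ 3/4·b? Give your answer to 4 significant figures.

P ≈ 0.7930

The probability is P = ∫ |ψ|² dx over [1/4·b, 3/4·b].
With A² fixed by ∫|ψ|² = 1, i.e. A² = (b^5/30)^(−1), substitute and integrate.
Let u = x/b; then A² and the length scale cancel, so P = ∫_{1/4}^{3/4} u^2·(1 - u)^2 du ÷ ∫_{0}^{1} u^2·(1 - u)^2 du.
With ∫ u^2·(1 - u)^2 du = u^3·(6·u^2 - 15·u + 10)/30 + C, the region integral is 203/7680 and the full one is 1/30.
The result is P = 203/256.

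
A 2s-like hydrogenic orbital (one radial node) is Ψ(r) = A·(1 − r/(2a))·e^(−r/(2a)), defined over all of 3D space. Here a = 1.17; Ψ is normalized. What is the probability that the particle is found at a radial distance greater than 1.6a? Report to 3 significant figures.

With dV = 4πr²dr, the probability is ∫|Ψ|² dV over r > 1.6a.
The full normalization integral is A²·[8·π·a^3] = 1, fixing A².
In terms of u = r/a (A², 4π and the length scale all cancel between numerator and denominator), P = [∫_{1.6}^{∞} u^2·(1 - u/2)^2·e^(-u) du] / [∫_{0}^{∞} u^2·(1 - u/2)^2·e^(-u) du].
Using ∫ u^2·(1 - u/2)^2·e^(-u) du = -(u^4/4 + u^2 + 2·u + 2)·e^(-u), the numerator is 5874·e^(-8/5)/625 and the denominator is 2.
This evaluates to P = 0.9488.

P ≈ 0.949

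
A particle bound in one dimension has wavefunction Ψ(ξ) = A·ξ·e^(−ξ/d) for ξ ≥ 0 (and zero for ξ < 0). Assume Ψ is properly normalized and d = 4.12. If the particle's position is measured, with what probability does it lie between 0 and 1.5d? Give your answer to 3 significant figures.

|Ψ|² is the probability density, so P = ∫_{0}^{1.5d} |Ψ|² dξ.
The normalization integral ∫|Ψ|²dξ over the whole domain equals d^3/4·A², and A² cancels in the ratio.
Substituting u = ξ/d, A² and the length scale cancel in the ratio: P = ∫_{0}^{1.5} u^2·e^(-2·u) du / ∫_{0}^{∞} u^2·e^(-2·u) du.
Using ∫ u^2·e^(-2·u) du = -(2·u^2 + 2·u + 1)·e^(-2·u)/4, the numerator is 1/4 - 17·e^(-3)/8 and the denominator is 1/4.
Evaluating gives P = 0.5768.

P ≈ 0.577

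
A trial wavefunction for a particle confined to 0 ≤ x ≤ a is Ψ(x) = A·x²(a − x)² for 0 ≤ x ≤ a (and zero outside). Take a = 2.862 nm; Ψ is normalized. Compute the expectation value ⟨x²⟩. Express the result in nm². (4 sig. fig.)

⟨x^2⟩ ≈ 2.234 nm^2

By definition ⟨x²⟩ = ∫ x^2 |Ψ(x)|² dx.
Expanding the polynomial and integrating term by term, evaluating both integrals, ⟨x²⟩ = 3·a^2/11.
With a = 2.862, ⟨x^2⟩ = 2.2339.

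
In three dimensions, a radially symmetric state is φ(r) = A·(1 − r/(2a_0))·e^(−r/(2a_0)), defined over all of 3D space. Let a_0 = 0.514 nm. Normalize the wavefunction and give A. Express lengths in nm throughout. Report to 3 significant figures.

A ≈ 0.541 nm^(-3/2)

Require ∫ |φ|² 4πr² dr = 1 over the whole domain.
(Spherical symmetry: dV = 4πr² dr.)
Carrying out the integral gives A² · 8·π·a_0^3.
So A² = (8·π·a_0^3)^(−1).
Plugging in a_0 = 0.514 yields A = 0.5413.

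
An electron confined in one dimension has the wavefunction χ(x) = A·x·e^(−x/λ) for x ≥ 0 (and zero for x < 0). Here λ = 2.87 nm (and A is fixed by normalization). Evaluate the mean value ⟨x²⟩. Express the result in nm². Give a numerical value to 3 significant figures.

⟨x²⟩ = ∫ x^2 |χ|² dx over the full domain.
Evaluating both integrals, ⟨x²⟩ = 3·λ^2.
With λ = 2.87, ⟨x^2⟩ = 24.71.

⟨x^2⟩ ≈ 24.7 nm^2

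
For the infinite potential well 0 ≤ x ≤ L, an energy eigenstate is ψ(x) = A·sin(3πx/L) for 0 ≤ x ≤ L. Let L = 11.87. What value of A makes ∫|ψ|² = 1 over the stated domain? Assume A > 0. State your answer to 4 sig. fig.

We need A² ∫|f|² dx = 1, taking the integral from 0 to L.
With ∫₀^L sin²(nπx/L) dx = L/2, carrying out the integral gives A² · L/2.
Hence A² = 1/[L/2].
With L = 11.87: A² = 0.16849 and A = 0.41048.

A ≈ 0.4105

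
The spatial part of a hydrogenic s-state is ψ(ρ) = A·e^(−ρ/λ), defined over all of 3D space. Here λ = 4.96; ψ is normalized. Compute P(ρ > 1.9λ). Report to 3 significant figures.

P ≈ 0.269

With dV = 4πρ²dρ, the probability is ∫|ψ|² dV over ρ > 1.9λ.
A² is fixed by ∫₀^∞ 4πρ²|ψ|² dρ = 1, i.e. A² = (π·λ^3)^(−1).
Substituting u = ρ/λ, A², 4π and the length scale all cancel in the ratio: P = ∫_{1.9}^{∞} u^2·e^(-2·u) du / ∫_{0}^{∞} u^2·e^(-2·u) du.
An antiderivative of u^2·e^(-2·u) is -(2·u^2 + 2·u + 1)·e^(-2·u)/4; evaluating from 1.9 to ∞ gives 601·e^(-19/5)/200, while the full integral is 1/4.
The region integral divided by the full integral gives P = 0.2689.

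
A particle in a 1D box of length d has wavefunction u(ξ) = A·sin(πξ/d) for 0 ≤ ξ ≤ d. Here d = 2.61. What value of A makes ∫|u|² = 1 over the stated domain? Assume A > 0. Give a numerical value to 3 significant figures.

A ≈ 0.875

Require ∫ |u|² dξ = 1 over the whole domain.
With ∫₀^d sin²(nπξ/d) dξ = d/2, with u = A·sin(πξ/d), the integral evaluates to A²·[d/2].
Hence A² = 1/[d/2].
Substituting d = 2.61 gives A² = 0.7663, so A = 0.8754.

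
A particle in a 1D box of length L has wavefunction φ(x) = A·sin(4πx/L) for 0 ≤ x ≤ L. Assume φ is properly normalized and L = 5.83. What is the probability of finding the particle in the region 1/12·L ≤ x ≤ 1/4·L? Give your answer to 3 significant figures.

The probability is P = ∫ |φ|² dx over [1/12·L, 1/4·L].
Since A² = 1/(L/2), this is the region integral divided by the full normalization integral.
In terms of u = x/L (A² and the length scale cancel between numerator and denominator), P = [∫_{1/12}^{1/4} sin(4·π·u)^2 du] / [∫_{0}^{1} sin(4·π·u)^2 du].
An antiderivative of sin(4·π·u)^2 is u/2 - sin(4·π·u)·cos(4·π·u)/(8·π); evaluating from 1/12 to 1/4 gives √(3)/(32·π) + 1/12, while the full integral is 1/2.
Evaluating gives P = (√(3)/16 + π/6)/π.

P ≈ 0.201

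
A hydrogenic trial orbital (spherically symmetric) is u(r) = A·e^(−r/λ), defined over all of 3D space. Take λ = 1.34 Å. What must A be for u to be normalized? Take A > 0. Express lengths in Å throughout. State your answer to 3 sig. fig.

A ≈ 0.364 Å^(-3/2)

Normalization requires ∫|u|² 4πr² dr = 1, integrated from 0 to ∞.
In 3D with spherical symmetry the volume element is 4πr² dr.
The integral (without the A² prefactor) comes out to π·λ^3.
So A² = (π·λ^3)^(−1).
Plugging in λ = 1.34 yields A = 0.3637.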